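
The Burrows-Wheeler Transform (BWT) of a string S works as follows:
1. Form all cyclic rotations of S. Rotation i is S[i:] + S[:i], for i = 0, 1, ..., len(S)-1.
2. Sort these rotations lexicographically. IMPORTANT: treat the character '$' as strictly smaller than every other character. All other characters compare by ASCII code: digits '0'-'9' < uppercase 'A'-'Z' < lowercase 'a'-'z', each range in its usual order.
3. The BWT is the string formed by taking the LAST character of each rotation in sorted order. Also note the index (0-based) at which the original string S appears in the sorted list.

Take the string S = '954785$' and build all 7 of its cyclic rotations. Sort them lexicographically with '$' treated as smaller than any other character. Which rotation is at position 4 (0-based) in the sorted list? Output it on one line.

Answer: 785$954

Derivation:
All 7 rotations (rotation i = S[i:]+S[:i]):
  rot[0] = 954785$
  rot[1] = 54785$9
  rot[2] = 4785$95
  rot[3] = 785$954
  rot[4] = 85$9547
  rot[5] = 5$95478
  rot[6] = $954785
Sorted (with $ < everything):
  sorted[0] = $954785
  sorted[1] = 4785$95
  sorted[2] = 5$95478
  sorted[3] = 54785$9
  sorted[4] = 785$954
  sorted[5] = 85$9547
  sorted[6] = 954785$
sorted[4] = 785$954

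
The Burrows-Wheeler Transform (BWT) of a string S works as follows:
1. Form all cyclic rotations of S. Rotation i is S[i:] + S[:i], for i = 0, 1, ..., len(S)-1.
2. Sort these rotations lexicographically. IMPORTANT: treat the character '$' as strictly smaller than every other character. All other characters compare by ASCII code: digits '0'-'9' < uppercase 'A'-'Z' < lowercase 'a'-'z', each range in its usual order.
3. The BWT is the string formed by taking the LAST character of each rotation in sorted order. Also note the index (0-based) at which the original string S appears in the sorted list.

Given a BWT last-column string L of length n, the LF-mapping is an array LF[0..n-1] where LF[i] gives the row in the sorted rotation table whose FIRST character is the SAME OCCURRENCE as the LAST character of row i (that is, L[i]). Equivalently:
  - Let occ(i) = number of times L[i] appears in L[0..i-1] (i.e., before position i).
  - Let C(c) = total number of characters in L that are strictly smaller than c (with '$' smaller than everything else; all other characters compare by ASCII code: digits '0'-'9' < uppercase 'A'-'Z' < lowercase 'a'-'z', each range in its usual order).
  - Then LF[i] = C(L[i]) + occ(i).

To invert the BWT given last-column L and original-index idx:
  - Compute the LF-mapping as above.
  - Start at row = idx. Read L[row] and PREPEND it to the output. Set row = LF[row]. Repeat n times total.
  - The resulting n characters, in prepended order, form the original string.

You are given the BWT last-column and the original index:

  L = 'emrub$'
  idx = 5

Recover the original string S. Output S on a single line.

Answer: umbre$

Derivation:
LF mapping: 2 3 4 5 1 0
Walk LF starting at row 5, prepending L[row]:
  step 1: row=5, L[5]='$', prepend. Next row=LF[5]=0
  step 2: row=0, L[0]='e', prepend. Next row=LF[0]=2
  step 3: row=2, L[2]='r', prepend. Next row=LF[2]=4
  step 4: row=4, L[4]='b', prepend. Next row=LF[4]=1
  step 5: row=1, L[1]='m', prepend. Next row=LF[1]=3
  step 6: row=3, L[3]='u', prepend. Next row=LF[3]=5
Reversed output: umbre$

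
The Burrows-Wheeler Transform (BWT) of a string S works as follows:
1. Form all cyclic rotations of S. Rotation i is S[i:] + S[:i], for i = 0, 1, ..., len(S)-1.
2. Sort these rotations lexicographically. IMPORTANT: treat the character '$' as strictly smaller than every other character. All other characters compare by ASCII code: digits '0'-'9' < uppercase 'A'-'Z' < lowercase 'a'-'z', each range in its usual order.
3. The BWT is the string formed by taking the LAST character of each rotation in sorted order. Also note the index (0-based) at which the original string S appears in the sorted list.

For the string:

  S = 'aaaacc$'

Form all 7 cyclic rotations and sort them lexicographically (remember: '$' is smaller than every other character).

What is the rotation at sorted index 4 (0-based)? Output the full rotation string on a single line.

All 7 rotations (rotation i = S[i:]+S[:i]):
  rot[0] = aaaacc$
  rot[1] = aaacc$a
  rot[2] = aacc$aa
  rot[3] = acc$aaa
  rot[4] = cc$aaaa
  rot[5] = c$aaaac
  rot[6] = $aaaacc
Sorted (with $ < everything):
  sorted[0] = $aaaacc
  sorted[1] = aaaacc$
  sorted[2] = aaacc$a
  sorted[3] = aacc$aa
  sorted[4] = acc$aaa
  sorted[5] = c$aaaac
  sorted[6] = cc$aaaa
sorted[4] = acc$aaa

Answer: acc$aaa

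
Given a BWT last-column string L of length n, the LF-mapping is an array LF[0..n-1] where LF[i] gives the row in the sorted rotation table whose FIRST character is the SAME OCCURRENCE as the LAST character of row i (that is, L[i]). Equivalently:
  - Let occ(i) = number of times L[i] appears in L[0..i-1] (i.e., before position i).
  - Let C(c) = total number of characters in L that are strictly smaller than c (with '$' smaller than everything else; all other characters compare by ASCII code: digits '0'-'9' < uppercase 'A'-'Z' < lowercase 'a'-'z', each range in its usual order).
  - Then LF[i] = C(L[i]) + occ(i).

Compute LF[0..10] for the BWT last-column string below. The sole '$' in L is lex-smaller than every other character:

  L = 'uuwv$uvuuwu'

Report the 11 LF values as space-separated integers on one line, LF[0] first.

Char counts: '$':1, 'u':6, 'v':2, 'w':2
C (first-col start): C('$')=0, C('u')=1, C('v')=7, C('w')=9
L[0]='u': occ=0, LF[0]=C('u')+0=1+0=1
L[1]='u': occ=1, LF[1]=C('u')+1=1+1=2
L[2]='w': occ=0, LF[2]=C('w')+0=9+0=9
L[3]='v': occ=0, LF[3]=C('v')+0=7+0=7
L[4]='$': occ=0, LF[4]=C('$')+0=0+0=0
L[5]='u': occ=2, LF[5]=C('u')+2=1+2=3
L[6]='v': occ=1, LF[6]=C('v')+1=7+1=8
L[7]='u': occ=3, LF[7]=C('u')+3=1+3=4
L[8]='u': occ=4, LF[8]=C('u')+4=1+4=5
L[9]='w': occ=1, LF[9]=C('w')+1=9+1=10
L[10]='u': occ=5, LF[10]=C('u')+5=1+5=6

Answer: 1 2 9 7 0 3 8 4 5 10 6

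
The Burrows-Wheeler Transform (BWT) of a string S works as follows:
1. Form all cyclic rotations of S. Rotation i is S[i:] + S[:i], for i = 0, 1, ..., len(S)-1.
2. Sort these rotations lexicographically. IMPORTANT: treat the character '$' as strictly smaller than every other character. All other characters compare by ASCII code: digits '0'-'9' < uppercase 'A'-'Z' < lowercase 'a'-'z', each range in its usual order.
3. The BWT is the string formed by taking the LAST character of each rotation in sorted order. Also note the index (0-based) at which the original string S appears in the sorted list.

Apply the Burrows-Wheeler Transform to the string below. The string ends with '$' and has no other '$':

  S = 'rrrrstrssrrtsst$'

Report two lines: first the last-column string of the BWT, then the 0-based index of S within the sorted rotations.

All 16 rotations (rotation i = S[i:]+S[:i]):
  rot[0] = rrrrstrssrrtsst$
  rot[1] = rrrstrssrrtsst$r
  rot[2] = rrstrssrrtsst$rr
  rot[3] = rstrssrrtsst$rrr
  rot[4] = strssrrtsst$rrrr
  rot[5] = trssrrtsst$rrrrs
  rot[6] = rssrrtsst$rrrrst
  rot[7] = ssrrtsst$rrrrstr
  rot[8] = srrtsst$rrrrstrs
  rot[9] = rrtsst$rrrrstrss
  rot[10] = rtsst$rrrrstrssr
  rot[11] = tsst$rrrrstrssrr
  rot[12] = sst$rrrrstrssrrt
  rot[13] = st$rrrrstrssrrts
  rot[14] = t$rrrrstrssrrtss
  rot[15] = $rrrrstrssrrtsst
Sorted (with $ < everything):
  sorted[0] = $rrrrstrssrrtsst  (last char: 't')
  sorted[1] = rrrrstrssrrtsst$  (last char: '$')
  sorted[2] = rrrstrssrrtsst$r  (last char: 'r')
  sorted[3] = rrstrssrrtsst$rr  (last char: 'r')
  sorted[4] = rrtsst$rrrrstrss  (last char: 's')
  sorted[5] = rssrrtsst$rrrrst  (last char: 't')
  sorted[6] = rstrssrrtsst$rrr  (last char: 'r')
  sorted[7] = rtsst$rrrrstrssr  (last char: 'r')
  sorted[8] = srrtsst$rrrrstrs  (last char: 's')
  sorted[9] = ssrrtsst$rrrrstr  (last char: 'r')
  sorted[10] = sst$rrrrstrssrrt  (last char: 't')
  sorted[11] = st$rrrrstrssrrts  (last char: 's')
  sorted[12] = strssrrtsst$rrrr  (last char: 'r')
  sorted[13] = t$rrrrstrssrrtss  (last char: 's')
  sorted[14] = trssrrtsst$rrrrs  (last char: 's')
  sorted[15] = tsst$rrrrstrssrr  (last char: 'r')
Last column: t$rrstrrsrtsrssr
Original string S is at sorted index 1

Answer: t$rrstrrsrtsrssr
1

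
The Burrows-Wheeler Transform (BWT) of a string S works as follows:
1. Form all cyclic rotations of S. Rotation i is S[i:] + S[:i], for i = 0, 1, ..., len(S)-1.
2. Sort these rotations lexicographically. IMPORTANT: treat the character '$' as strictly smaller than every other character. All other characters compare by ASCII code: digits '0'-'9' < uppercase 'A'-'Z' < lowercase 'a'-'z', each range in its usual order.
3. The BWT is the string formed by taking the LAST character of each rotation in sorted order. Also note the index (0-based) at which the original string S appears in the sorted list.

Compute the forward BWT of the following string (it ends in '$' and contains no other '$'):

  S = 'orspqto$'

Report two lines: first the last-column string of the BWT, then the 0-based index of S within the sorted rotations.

Answer: ot$sporq
2

Derivation:
All 8 rotations (rotation i = S[i:]+S[:i]):
  rot[0] = orspqto$
  rot[1] = rspqto$o
  rot[2] = spqto$or
  rot[3] = pqto$ors
  rot[4] = qto$orsp
  rot[5] = to$orspq
  rot[6] = o$orspqt
  rot[7] = $orspqto
Sorted (with $ < everything):
  sorted[0] = $orspqto  (last char: 'o')
  sorted[1] = o$orspqt  (last char: 't')
  sorted[2] = orspqto$  (last char: '$')
  sorted[3] = pqto$ors  (last char: 's')
  sorted[4] = qto$orsp  (last char: 'p')
  sorted[5] = rspqto$o  (last char: 'o')
  sorted[6] = spqto$or  (last char: 'r')
  sorted[7] = to$orspq  (last char: 'q')
Last column: ot$sporq
Original string S is at sorted index 2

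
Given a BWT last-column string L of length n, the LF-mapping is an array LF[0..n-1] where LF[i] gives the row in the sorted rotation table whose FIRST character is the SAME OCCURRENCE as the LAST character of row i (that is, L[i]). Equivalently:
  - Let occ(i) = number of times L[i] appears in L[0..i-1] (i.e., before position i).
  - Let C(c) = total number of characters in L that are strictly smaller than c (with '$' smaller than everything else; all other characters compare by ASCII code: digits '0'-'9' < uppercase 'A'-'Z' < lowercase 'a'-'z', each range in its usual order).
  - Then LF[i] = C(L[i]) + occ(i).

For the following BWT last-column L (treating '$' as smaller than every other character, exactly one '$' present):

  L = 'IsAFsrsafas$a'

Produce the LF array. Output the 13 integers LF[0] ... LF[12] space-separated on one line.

Answer: 3 9 1 2 10 8 11 4 7 5 12 0 6

Derivation:
Char counts: '$':1, 'A':1, 'F':1, 'I':1, 'a':3, 'f':1, 'r':1, 's':4
C (first-col start): C('$')=0, C('A')=1, C('F')=2, C('I')=3, C('a')=4, C('f')=7, C('r')=8, C('s')=9
L[0]='I': occ=0, LF[0]=C('I')+0=3+0=3
L[1]='s': occ=0, LF[1]=C('s')+0=9+0=9
L[2]='A': occ=0, LF[2]=C('A')+0=1+0=1
L[3]='F': occ=0, LF[3]=C('F')+0=2+0=2
L[4]='s': occ=1, LF[4]=C('s')+1=9+1=10
L[5]='r': occ=0, LF[5]=C('r')+0=8+0=8
L[6]='s': occ=2, LF[6]=C('s')+2=9+2=11
L[7]='a': occ=0, LF[7]=C('a')+0=4+0=4
L[8]='f': occ=0, LF[8]=C('f')+0=7+0=7
L[9]='a': occ=1, LF[9]=C('a')+1=4+1=5
L[10]='s': occ=3, LF[10]=C('s')+3=9+3=12
L[11]='$': occ=0, LF[11]=C('$')+0=0+0=0
L[12]='a': occ=2, LF[12]=C('a')+2=4+2=6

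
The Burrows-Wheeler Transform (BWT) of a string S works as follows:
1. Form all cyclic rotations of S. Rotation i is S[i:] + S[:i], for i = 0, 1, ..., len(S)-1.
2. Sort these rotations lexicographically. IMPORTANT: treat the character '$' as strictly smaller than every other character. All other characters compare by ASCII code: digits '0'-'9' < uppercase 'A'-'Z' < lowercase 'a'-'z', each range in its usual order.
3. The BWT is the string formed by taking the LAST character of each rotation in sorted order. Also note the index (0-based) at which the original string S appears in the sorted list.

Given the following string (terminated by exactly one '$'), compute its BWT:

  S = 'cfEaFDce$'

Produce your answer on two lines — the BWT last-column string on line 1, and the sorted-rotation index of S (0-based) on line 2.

Answer: eFfaED$cc
6

Derivation:
All 9 rotations (rotation i = S[i:]+S[:i]):
  rot[0] = cfEaFDce$
  rot[1] = fEaFDce$c
  rot[2] = EaFDce$cf
  rot[3] = aFDce$cfE
  rot[4] = FDce$cfEa
  rot[5] = Dce$cfEaF
  rot[6] = ce$cfEaFD
  rot[7] = e$cfEaFDc
  rot[8] = $cfEaFDce
Sorted (with $ < everything):
  sorted[0] = $cfEaFDce  (last char: 'e')
  sorted[1] = Dce$cfEaF  (last char: 'F')
  sorted[2] = EaFDce$cf  (last char: 'f')
  sorted[3] = FDce$cfEa  (last char: 'a')
  sorted[4] = aFDce$cfE  (last char: 'E')
  sorted[5] = ce$cfEaFD  (last char: 'D')
  sorted[6] = cfEaFDce$  (last char: '$')
  sorted[7] = e$cfEaFDc  (last char: 'c')
  sorted[8] = fEaFDce$c  (last char: 'c')
Last column: eFfaED$cc
Original string S is at sorted index 6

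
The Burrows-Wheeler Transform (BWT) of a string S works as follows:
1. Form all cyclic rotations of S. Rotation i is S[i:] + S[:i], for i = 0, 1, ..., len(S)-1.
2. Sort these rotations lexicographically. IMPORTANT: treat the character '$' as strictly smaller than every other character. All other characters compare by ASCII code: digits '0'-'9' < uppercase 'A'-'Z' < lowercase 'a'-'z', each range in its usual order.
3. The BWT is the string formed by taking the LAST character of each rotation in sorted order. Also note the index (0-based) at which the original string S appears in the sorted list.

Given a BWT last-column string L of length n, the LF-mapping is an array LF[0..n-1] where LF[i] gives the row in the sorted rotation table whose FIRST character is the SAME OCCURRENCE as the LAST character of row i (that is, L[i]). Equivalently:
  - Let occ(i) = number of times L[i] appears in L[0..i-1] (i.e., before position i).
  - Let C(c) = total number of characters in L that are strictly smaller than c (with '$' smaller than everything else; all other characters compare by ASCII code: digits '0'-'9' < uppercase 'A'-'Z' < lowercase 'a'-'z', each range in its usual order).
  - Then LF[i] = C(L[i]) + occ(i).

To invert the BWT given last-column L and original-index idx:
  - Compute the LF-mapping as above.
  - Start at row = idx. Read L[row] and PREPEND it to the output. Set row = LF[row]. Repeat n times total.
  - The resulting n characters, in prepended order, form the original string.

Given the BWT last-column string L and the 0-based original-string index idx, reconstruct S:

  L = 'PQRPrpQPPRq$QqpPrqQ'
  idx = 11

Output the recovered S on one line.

LF mapping: 1 6 10 2 17 12 7 3 4 11 14 0 8 15 13 5 18 16 9
Walk LF starting at row 11, prepending L[row]:
  step 1: row=11, L[11]='$', prepend. Next row=LF[11]=0
  step 2: row=0, L[0]='P', prepend. Next row=LF[0]=1
  step 3: row=1, L[1]='Q', prepend. Next row=LF[1]=6
  step 4: row=6, L[6]='Q', prepend. Next row=LF[6]=7
  step 5: row=7, L[7]='P', prepend. Next row=LF[7]=3
  step 6: row=3, L[3]='P', prepend. Next row=LF[3]=2
  step 7: row=2, L[2]='R', prepend. Next row=LF[2]=10
  step 8: row=10, L[10]='q', prepend. Next row=LF[10]=14
  step 9: row=14, L[14]='p', prepend. Next row=LF[14]=13
  step 10: row=13, L[13]='q', prepend. Next row=LF[13]=15
  step 11: row=15, L[15]='P', prepend. Next row=LF[15]=5
  step 12: row=5, L[5]='p', prepend. Next row=LF[5]=12
  step 13: row=12, L[12]='Q', prepend. Next row=LF[12]=8
  step 14: row=8, L[8]='P', prepend. Next row=LF[8]=4
  step 15: row=4, L[4]='r', prepend. Next row=LF[4]=17
  step 16: row=17, L[17]='q', prepend. Next row=LF[17]=16
  step 17: row=16, L[16]='r', prepend. Next row=LF[16]=18
  step 18: row=18, L[18]='Q', prepend. Next row=LF[18]=9
  step 19: row=9, L[9]='R', prepend. Next row=LF[9]=11
Reversed output: RQrqrPQpPqpqRPPQQP$

Answer: RQrqrPQpPqpqRPPQQP$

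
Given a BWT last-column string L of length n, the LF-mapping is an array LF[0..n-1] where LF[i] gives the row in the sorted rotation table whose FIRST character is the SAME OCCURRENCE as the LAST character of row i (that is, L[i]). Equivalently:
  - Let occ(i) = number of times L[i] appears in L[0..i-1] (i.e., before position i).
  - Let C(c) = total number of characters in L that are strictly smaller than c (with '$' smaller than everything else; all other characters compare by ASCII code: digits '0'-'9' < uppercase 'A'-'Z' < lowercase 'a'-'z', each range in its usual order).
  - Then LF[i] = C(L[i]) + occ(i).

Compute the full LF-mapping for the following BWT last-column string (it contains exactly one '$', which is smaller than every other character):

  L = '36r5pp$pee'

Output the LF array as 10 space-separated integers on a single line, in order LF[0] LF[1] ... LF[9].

Answer: 1 3 9 2 6 7 0 8 4 5

Derivation:
Char counts: '$':1, '3':1, '5':1, '6':1, 'e':2, 'p':3, 'r':1
C (first-col start): C('$')=0, C('3')=1, C('5')=2, C('6')=3, C('e')=4, C('p')=6, C('r')=9
L[0]='3': occ=0, LF[0]=C('3')+0=1+0=1
L[1]='6': occ=0, LF[1]=C('6')+0=3+0=3
L[2]='r': occ=0, LF[2]=C('r')+0=9+0=9
L[3]='5': occ=0, LF[3]=C('5')+0=2+0=2
L[4]='p': occ=0, LF[4]=C('p')+0=6+0=6
L[5]='p': occ=1, LF[5]=C('p')+1=6+1=7
L[6]='$': occ=0, LF[6]=C('$')+0=0+0=0
L[7]='p': occ=2, LF[7]=C('p')+2=6+2=8
L[8]='e': occ=0, LF[8]=C('e')+0=4+0=4
L[9]='e': occ=1, LF[9]=C('e')+1=4+1=5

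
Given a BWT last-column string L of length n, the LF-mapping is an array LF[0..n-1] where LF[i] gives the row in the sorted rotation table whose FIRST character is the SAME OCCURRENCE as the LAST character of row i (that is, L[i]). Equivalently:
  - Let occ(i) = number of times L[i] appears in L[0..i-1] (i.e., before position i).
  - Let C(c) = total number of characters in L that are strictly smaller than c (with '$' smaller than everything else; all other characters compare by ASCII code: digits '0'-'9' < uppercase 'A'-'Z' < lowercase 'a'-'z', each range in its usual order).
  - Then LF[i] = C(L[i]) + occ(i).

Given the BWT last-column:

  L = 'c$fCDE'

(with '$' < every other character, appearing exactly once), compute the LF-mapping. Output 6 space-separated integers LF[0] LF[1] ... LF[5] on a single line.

Answer: 4 0 5 1 2 3

Derivation:
Char counts: '$':1, 'C':1, 'D':1, 'E':1, 'c':1, 'f':1
C (first-col start): C('$')=0, C('C')=1, C('D')=2, C('E')=3, C('c')=4, C('f')=5
L[0]='c': occ=0, LF[0]=C('c')+0=4+0=4
L[1]='$': occ=0, LF[1]=C('$')+0=0+0=0
L[2]='f': occ=0, LF[2]=C('f')+0=5+0=5
L[3]='C': occ=0, LF[3]=C('C')+0=1+0=1
L[4]='D': occ=0, LF[4]=C('D')+0=2+0=2
L[5]='E': occ=0, LF[5]=C('E')+0=3+0=3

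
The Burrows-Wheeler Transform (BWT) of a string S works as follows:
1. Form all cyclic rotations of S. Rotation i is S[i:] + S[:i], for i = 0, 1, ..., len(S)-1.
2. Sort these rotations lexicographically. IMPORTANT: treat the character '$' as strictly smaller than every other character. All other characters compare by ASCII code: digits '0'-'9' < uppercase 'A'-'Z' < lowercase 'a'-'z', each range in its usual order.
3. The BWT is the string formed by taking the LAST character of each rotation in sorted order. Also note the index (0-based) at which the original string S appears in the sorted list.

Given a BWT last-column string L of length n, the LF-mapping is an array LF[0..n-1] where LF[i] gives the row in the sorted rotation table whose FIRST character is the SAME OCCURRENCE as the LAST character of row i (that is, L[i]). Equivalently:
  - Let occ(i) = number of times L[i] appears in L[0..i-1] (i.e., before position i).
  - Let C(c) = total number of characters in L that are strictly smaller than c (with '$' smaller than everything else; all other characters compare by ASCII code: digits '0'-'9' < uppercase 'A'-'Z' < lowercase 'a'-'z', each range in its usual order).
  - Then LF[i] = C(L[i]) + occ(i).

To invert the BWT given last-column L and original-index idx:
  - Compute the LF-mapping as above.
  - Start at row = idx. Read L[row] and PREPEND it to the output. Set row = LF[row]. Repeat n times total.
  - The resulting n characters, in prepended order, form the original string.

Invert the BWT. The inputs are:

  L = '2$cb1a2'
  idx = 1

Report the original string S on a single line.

Answer: 1ab2c2$

Derivation:
LF mapping: 2 0 6 5 1 4 3
Walk LF starting at row 1, prepending L[row]:
  step 1: row=1, L[1]='$', prepend. Next row=LF[1]=0
  step 2: row=0, L[0]='2', prepend. Next row=LF[0]=2
  step 3: row=2, L[2]='c', prepend. Next row=LF[2]=6
  step 4: row=6, L[6]='2', prepend. Next row=LF[6]=3
  step 5: row=3, L[3]='b', prepend. Next row=LF[3]=5
  step 6: row=5, L[5]='a', prepend. Next row=LF[5]=4
  step 7: row=4, L[4]='1', prepend. Next row=LF[4]=1
Reversed output: 1ab2c2$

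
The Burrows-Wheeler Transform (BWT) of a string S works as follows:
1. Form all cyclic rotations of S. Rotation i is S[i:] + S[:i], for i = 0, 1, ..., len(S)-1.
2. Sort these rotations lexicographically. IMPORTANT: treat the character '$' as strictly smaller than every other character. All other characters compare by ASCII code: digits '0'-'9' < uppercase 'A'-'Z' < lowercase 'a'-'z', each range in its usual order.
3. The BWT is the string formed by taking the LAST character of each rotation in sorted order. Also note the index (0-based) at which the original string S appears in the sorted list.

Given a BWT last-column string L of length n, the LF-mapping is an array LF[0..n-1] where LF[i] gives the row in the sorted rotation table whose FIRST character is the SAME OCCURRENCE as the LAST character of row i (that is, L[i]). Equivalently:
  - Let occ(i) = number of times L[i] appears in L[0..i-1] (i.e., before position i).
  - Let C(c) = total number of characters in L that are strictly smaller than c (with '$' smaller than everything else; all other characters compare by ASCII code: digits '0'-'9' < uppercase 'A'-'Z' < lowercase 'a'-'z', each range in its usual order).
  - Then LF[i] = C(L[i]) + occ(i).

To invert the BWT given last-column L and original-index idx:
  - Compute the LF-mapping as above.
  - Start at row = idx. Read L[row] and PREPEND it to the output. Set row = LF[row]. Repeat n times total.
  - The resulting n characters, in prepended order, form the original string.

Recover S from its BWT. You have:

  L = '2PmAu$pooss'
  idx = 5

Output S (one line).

Answer: opossumAP2$

Derivation:
LF mapping: 1 3 4 2 10 0 7 5 6 8 9
Walk LF starting at row 5, prepending L[row]:
  step 1: row=5, L[5]='$', prepend. Next row=LF[5]=0
  step 2: row=0, L[0]='2', prepend. Next row=LF[0]=1
  step 3: row=1, L[1]='P', prepend. Next row=LF[1]=3
  step 4: row=3, L[3]='A', prepend. Next row=LF[3]=2
  step 5: row=2, L[2]='m', prepend. Next row=LF[2]=4
  step 6: row=4, L[4]='u', prepend. Next row=LF[4]=10
  step 7: row=10, L[10]='s', prepend. Next row=LF[10]=9
  step 8: row=9, L[9]='s', prepend. Next row=LF[9]=8
  step 9: row=8, L[8]='o', prepend. Next row=LF[8]=6
  step 10: row=6, L[6]='p', prepend. Next row=LF[6]=7
  step 11: row=7, L[7]='o', prepend. Next row=LF[7]=5
Reversed output: opossumAP2$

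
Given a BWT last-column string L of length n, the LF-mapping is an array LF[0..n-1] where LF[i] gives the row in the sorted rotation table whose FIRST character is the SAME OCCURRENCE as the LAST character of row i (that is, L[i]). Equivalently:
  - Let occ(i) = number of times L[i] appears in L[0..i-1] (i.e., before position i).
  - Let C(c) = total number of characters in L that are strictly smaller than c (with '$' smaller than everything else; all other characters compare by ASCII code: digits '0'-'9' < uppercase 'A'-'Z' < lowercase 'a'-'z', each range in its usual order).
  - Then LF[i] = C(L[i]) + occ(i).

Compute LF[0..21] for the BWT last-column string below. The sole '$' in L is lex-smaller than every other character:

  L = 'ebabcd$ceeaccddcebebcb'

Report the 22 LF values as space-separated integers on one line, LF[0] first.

Char counts: '$':1, 'a':2, 'b':5, 'c':6, 'd':3, 'e':5
C (first-col start): C('$')=0, C('a')=1, C('b')=3, C('c')=8, C('d')=14, C('e')=17
L[0]='e': occ=0, LF[0]=C('e')+0=17+0=17
L[1]='b': occ=0, LF[1]=C('b')+0=3+0=3
L[2]='a': occ=0, LF[2]=C('a')+0=1+0=1
L[3]='b': occ=1, LF[3]=C('b')+1=3+1=4
L[4]='c': occ=0, LF[4]=C('c')+0=8+0=8
L[5]='d': occ=0, LF[5]=C('d')+0=14+0=14
L[6]='$': occ=0, LF[6]=C('$')+0=0+0=0
L[7]='c': occ=1, LF[7]=C('c')+1=8+1=9
L[8]='e': occ=1, LF[8]=C('e')+1=17+1=18
L[9]='e': occ=2, LF[9]=C('e')+2=17+2=19
L[10]='a': occ=1, LF[10]=C('a')+1=1+1=2
L[11]='c': occ=2, LF[11]=C('c')+2=8+2=10
L[12]='c': occ=3, LF[12]=C('c')+3=8+3=11
L[13]='d': occ=1, LF[13]=C('d')+1=14+1=15
L[14]='d': occ=2, LF[14]=C('d')+2=14+2=16
L[15]='c': occ=4, LF[15]=C('c')+4=8+4=12
L[16]='e': occ=3, LF[16]=C('e')+3=17+3=20
L[17]='b': occ=2, LF[17]=C('b')+2=3+2=5
L[18]='e': occ=4, LF[18]=C('e')+4=17+4=21
L[19]='b': occ=3, LF[19]=C('b')+3=3+3=6
L[20]='c': occ=5, LF[20]=C('c')+5=8+5=13
L[21]='b': occ=4, LF[21]=C('b')+4=3+4=7

Answer: 17 3 1 4 8 14 0 9 18 19 2 10 11 15 16 12 20 5 21 6 13 7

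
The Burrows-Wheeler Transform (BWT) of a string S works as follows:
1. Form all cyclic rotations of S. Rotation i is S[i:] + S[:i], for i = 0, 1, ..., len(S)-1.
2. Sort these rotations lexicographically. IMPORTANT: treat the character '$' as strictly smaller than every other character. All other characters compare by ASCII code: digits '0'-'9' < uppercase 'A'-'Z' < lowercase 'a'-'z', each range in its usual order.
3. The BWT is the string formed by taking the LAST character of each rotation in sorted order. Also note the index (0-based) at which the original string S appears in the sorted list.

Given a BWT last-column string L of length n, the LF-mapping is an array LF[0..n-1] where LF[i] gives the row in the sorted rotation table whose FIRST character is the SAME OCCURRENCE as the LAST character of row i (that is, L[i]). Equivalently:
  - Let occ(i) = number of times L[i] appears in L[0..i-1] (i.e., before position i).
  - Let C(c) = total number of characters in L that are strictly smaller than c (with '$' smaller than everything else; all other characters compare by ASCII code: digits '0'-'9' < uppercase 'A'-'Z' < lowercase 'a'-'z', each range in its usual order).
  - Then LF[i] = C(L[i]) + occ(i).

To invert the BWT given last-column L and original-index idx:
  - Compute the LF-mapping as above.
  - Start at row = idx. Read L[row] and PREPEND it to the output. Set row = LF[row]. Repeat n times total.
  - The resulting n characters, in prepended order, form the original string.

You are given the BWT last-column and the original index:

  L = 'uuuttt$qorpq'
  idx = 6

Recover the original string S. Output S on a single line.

Answer: tqtqupuotru$

Derivation:
LF mapping: 9 10 11 6 7 8 0 3 1 5 2 4
Walk LF starting at row 6, prepending L[row]:
  step 1: row=6, L[6]='$', prepend. Next row=LF[6]=0
  step 2: row=0, L[0]='u', prepend. Next row=LF[0]=9
  step 3: row=9, L[9]='r', prepend. Next row=LF[9]=5
  step 4: row=5, L[5]='t', prepend. Next row=LF[5]=8
  step 5: row=8, L[8]='o', prepend. Next row=LF[8]=1
  step 6: row=1, L[1]='u', prepend. Next row=LF[1]=10
  step 7: row=10, L[10]='p', prepend. Next row=LF[10]=2
  step 8: row=2, L[2]='u', prepend. Next row=LF[2]=11
  step 9: row=11, L[11]='q', prepend. Next row=LF[11]=4
  step 10: row=4, L[4]='t', prepend. Next row=LF[4]=7
  step 11: row=7, L[7]='q', prepend. Next row=LF[7]=3
  step 12: row=3, L[3]='t', prepend. Next row=LF[3]=6
Reversed output: tqtqupuotru$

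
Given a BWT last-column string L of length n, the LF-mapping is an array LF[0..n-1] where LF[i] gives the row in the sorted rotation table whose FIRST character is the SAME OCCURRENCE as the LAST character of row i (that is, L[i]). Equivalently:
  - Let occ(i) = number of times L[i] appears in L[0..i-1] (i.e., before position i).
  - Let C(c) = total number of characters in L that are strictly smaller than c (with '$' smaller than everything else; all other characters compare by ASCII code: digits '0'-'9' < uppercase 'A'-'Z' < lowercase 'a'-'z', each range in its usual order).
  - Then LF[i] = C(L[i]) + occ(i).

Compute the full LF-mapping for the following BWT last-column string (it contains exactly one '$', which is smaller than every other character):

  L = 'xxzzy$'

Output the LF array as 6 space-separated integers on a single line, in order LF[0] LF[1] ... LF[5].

Char counts: '$':1, 'x':2, 'y':1, 'z':2
C (first-col start): C('$')=0, C('x')=1, C('y')=3, C('z')=4
L[0]='x': occ=0, LF[0]=C('x')+0=1+0=1
L[1]='x': occ=1, LF[1]=C('x')+1=1+1=2
L[2]='z': occ=0, LF[2]=C('z')+0=4+0=4
L[3]='z': occ=1, LF[3]=C('z')+1=4+1=5
L[4]='y': occ=0, LF[4]=C('y')+0=3+0=3
L[5]='$': occ=0, LF[5]=C('$')+0=0+0=0

Answer: 1 2 4 5 3 0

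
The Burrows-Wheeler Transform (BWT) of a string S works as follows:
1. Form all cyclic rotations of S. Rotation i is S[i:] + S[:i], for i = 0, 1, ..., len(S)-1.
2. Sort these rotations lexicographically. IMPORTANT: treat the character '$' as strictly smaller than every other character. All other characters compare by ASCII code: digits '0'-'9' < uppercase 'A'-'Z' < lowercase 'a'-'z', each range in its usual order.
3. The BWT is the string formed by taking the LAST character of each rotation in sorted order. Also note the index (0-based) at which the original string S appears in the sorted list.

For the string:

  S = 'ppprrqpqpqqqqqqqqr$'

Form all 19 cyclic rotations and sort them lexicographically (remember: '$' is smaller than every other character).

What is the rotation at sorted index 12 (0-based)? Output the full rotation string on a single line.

All 19 rotations (rotation i = S[i:]+S[:i]):
  rot[0] = ppprrqpqpqqqqqqqqr$
  rot[1] = pprrqpqpqqqqqqqqr$p
  rot[2] = prrqpqpqqqqqqqqr$pp
  rot[3] = rrqpqpqqqqqqqqr$ppp
  rot[4] = rqpqpqqqqqqqqr$pppr
  rot[5] = qpqpqqqqqqqqr$ppprr
  rot[6] = pqpqqqqqqqqr$ppprrq
  rot[7] = qpqqqqqqqqr$ppprrqp
  rot[8] = pqqqqqqqqr$ppprrqpq
  rot[9] = qqqqqqqqr$ppprrqpqp
  rot[10] = qqqqqqqr$ppprrqpqpq
  rot[11] = qqqqqqr$ppprrqpqpqq
  rot[12] = qqqqqr$ppprrqpqpqqq
  rot[13] = qqqqr$ppprrqpqpqqqq
  rot[14] = qqqr$ppprrqpqpqqqqq
  rot[15] = qqr$ppprrqpqpqqqqqq
  rot[16] = qr$ppprrqpqpqqqqqqq
  rot[17] = r$ppprrqpqpqqqqqqqq
  rot[18] = $ppprrqpqpqqqqqqqqr
Sorted (with $ < everything):
  sorted[0] = $ppprrqpqpqqqqqqqqr
  sorted[1] = ppprrqpqpqqqqqqqqr$
  sorted[2] = pprrqpqpqqqqqqqqr$p
  sorted[3] = pqpqqqqqqqqr$ppprrq
  sorted[4] = pqqqqqqqqr$ppprrqpq
  sorted[5] = prrqpqpqqqqqqqqr$pp
  sorted[6] = qpqpqqqqqqqqr$ppprr
  sorted[7] = qpqqqqqqqqr$ppprrqp
  sorted[8] = qqqqqqqqr$ppprrqpqp
  sorted[9] = qqqqqqqr$ppprrqpqpq
  sorted[10] = qqqqqqr$ppprrqpqpqq
  sorted[11] = qqqqqr$ppprrqpqpqqq
  sorted[12] = qqqqr$ppprrqpqpqqqq
  sorted[13] = qqqr$ppprrqpqpqqqqq
  sorted[14] = qqr$ppprrqpqpqqqqqq
  sorted[15] = qr$ppprrqpqpqqqqqqq
  sorted[16] = r$ppprrqpqpqqqqqqqq
  sorted[17] = rqpqpqqqqqqqqr$pppr
  sorted[18] = rrqpqpqqqqqqqqr$ppp
sorted[12] = qqqqr$ppprrqpqpqqqq

Answer: qqqqr$ppprrqpqpqqqq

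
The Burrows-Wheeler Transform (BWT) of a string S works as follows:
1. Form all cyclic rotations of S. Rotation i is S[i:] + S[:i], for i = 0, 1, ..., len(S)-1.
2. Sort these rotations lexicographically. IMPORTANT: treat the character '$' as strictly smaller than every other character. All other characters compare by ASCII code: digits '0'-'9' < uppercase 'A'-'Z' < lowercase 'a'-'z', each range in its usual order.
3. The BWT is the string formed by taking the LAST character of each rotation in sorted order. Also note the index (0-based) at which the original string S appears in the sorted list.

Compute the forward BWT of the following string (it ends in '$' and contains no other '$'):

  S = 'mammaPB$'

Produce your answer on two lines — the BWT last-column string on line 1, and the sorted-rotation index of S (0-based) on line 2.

Answer: BPammm$a
6

Derivation:
All 8 rotations (rotation i = S[i:]+S[:i]):
  rot[0] = mammaPB$
  rot[1] = ammaPB$m
  rot[2] = mmaPB$ma
  rot[3] = maPB$mam
  rot[4] = aPB$mamm
  rot[5] = PB$mamma
  rot[6] = B$mammaP
  rot[7] = $mammaPB
Sorted (with $ < everything):
  sorted[0] = $mammaPB  (last char: 'B')
  sorted[1] = B$mammaP  (last char: 'P')
  sorted[2] = PB$mamma  (last char: 'a')
  sorted[3] = aPB$mamm  (last char: 'm')
  sorted[4] = ammaPB$m  (last char: 'm')
  sorted[5] = maPB$mam  (last char: 'm')
  sorted[6] = mammaPB$  (last char: '$')
  sorted[7] = mmaPB$ma  (last char: 'a')
Last column: BPammm$a
Original string S is at sorted index 6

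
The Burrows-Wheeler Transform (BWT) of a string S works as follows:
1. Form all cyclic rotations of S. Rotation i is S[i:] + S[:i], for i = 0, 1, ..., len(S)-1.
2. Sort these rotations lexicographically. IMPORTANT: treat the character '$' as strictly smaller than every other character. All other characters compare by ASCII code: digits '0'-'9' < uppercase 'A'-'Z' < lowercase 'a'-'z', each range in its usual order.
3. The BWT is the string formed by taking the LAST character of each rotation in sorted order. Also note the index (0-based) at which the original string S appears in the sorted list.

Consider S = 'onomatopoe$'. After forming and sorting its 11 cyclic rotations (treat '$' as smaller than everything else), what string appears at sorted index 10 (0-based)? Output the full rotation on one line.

All 11 rotations (rotation i = S[i:]+S[:i]):
  rot[0] = onomatopoe$
  rot[1] = nomatopoe$o
  rot[2] = omatopoe$on
  rot[3] = matopoe$ono
  rot[4] = atopoe$onom
  rot[5] = topoe$onoma
  rot[6] = opoe$onomat
  rot[7] = poe$onomato
  rot[8] = oe$onomatop
  rot[9] = e$onomatopo
  rot[10] = $onomatopoe
Sorted (with $ < everything):
  sorted[0] = $onomatopoe
  sorted[1] = atopoe$onom
  sorted[2] = e$onomatopo
  sorted[3] = matopoe$ono
  sorted[4] = nomatopoe$o
  sorted[5] = oe$onomatop
  sorted[6] = omatopoe$on
  sorted[7] = onomatopoe$
  sorted[8] = opoe$onomat
  sorted[9] = poe$onomato
  sorted[10] = topoe$onoma
sorted[10] = topoe$onoma

Answer: topoe$onoma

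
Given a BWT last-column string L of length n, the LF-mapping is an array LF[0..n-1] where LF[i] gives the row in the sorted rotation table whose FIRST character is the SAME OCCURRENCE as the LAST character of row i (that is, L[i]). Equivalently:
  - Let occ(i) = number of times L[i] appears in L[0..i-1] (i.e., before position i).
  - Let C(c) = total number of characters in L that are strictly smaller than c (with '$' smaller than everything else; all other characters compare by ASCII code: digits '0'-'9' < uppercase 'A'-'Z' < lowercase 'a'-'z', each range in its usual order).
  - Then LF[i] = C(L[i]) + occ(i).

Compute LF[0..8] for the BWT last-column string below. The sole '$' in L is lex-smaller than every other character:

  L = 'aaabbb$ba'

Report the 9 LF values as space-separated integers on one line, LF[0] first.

Answer: 1 2 3 5 6 7 0 8 4

Derivation:
Char counts: '$':1, 'a':4, 'b':4
C (first-col start): C('$')=0, C('a')=1, C('b')=5
L[0]='a': occ=0, LF[0]=C('a')+0=1+0=1
L[1]='a': occ=1, LF[1]=C('a')+1=1+1=2
L[2]='a': occ=2, LF[2]=C('a')+2=1+2=3
L[3]='b': occ=0, LF[3]=C('b')+0=5+0=5
L[4]='b': occ=1, LF[4]=C('b')+1=5+1=6
L[5]='b': occ=2, LF[5]=C('b')+2=5+2=7
L[6]='$': occ=0, LF[6]=C('$')+0=0+0=0
L[7]='b': occ=3, LF[7]=C('b')+3=5+3=8
L[8]='a': occ=3, LF[8]=C('a')+3=1+3=4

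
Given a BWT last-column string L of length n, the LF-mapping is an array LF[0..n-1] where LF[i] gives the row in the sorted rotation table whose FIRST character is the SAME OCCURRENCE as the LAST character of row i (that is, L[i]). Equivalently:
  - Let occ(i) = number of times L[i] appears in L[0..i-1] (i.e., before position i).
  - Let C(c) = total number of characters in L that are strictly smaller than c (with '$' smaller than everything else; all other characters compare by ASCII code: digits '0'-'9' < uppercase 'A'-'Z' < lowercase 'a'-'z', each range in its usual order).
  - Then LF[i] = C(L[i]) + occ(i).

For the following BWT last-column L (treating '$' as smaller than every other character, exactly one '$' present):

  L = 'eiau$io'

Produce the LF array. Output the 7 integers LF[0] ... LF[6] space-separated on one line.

Answer: 2 3 1 6 0 4 5

Derivation:
Char counts: '$':1, 'a':1, 'e':1, 'i':2, 'o':1, 'u':1
C (first-col start): C('$')=0, C('a')=1, C('e')=2, C('i')=3, C('o')=5, C('u')=6
L[0]='e': occ=0, LF[0]=C('e')+0=2+0=2
L[1]='i': occ=0, LF[1]=C('i')+0=3+0=3
L[2]='a': occ=0, LF[2]=C('a')+0=1+0=1
L[3]='u': occ=0, LF[3]=C('u')+0=6+0=6
L[4]='$': occ=0, LF[4]=C('$')+0=0+0=0
L[5]='i': occ=1, LF[5]=C('i')+1=3+1=4
L[6]='o': occ=0, LF[6]=C('o')+0=5+0=5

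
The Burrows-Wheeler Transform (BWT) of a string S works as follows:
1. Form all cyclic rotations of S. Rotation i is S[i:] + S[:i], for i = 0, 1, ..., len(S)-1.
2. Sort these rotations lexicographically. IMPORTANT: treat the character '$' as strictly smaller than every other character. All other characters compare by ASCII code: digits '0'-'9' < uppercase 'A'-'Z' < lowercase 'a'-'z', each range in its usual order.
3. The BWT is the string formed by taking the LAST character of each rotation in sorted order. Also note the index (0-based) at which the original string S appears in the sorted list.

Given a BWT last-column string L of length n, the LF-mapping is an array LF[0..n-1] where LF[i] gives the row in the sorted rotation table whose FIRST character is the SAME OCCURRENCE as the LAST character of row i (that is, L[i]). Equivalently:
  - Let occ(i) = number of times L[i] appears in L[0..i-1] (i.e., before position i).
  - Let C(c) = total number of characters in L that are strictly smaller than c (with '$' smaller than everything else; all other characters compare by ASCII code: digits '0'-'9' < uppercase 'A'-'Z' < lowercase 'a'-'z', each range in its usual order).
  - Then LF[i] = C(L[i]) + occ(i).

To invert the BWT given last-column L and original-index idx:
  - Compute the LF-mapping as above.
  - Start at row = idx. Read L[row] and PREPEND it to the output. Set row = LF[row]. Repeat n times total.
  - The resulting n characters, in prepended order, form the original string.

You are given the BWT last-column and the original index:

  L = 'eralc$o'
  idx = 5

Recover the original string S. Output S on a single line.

LF mapping: 3 6 1 4 2 0 5
Walk LF starting at row 5, prepending L[row]:
  step 1: row=5, L[5]='$', prepend. Next row=LF[5]=0
  step 2: row=0, L[0]='e', prepend. Next row=LF[0]=3
  step 3: row=3, L[3]='l', prepend. Next row=LF[3]=4
  step 4: row=4, L[4]='c', prepend. Next row=LF[4]=2
  step 5: row=2, L[2]='a', prepend. Next row=LF[2]=1
  step 6: row=1, L[1]='r', prepend. Next row=LF[1]=6
  step 7: row=6, L[6]='o', prepend. Next row=LF[6]=5
Reversed output: oracle$

Answer: oracle$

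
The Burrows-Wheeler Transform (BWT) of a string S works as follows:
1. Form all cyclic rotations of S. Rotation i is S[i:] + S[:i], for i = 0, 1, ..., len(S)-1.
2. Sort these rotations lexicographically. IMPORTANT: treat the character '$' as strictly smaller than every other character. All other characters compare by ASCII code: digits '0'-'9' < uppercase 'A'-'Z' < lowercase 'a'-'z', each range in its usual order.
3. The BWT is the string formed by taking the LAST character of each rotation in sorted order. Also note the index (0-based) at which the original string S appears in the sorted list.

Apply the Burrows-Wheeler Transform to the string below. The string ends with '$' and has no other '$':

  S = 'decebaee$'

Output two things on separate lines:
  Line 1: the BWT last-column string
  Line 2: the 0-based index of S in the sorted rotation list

Answer: ebee$ecda
4

Derivation:
All 9 rotations (rotation i = S[i:]+S[:i]):
  rot[0] = decebaee$
  rot[1] = ecebaee$d
  rot[2] = cebaee$de
  rot[3] = ebaee$dec
  rot[4] = baee$dece
  rot[5] = aee$deceb
  rot[6] = ee$deceba
  rot[7] = e$decebae
  rot[8] = $decebaee
Sorted (with $ < everything):
  sorted[0] = $decebaee  (last char: 'e')
  sorted[1] = aee$deceb  (last char: 'b')
  sorted[2] = baee$dece  (last char: 'e')
  sorted[3] = cebaee$de  (last char: 'e')
  sorted[4] = decebaee$  (last char: '$')
  sorted[5] = e$decebae  (last char: 'e')
  sorted[6] = ebaee$dec  (last char: 'c')
  sorted[7] = ecebaee$d  (last char: 'd')
  sorted[8] = ee$deceba  (last char: 'a')
Last column: ebee$ecda
Original string S is at sorted index 4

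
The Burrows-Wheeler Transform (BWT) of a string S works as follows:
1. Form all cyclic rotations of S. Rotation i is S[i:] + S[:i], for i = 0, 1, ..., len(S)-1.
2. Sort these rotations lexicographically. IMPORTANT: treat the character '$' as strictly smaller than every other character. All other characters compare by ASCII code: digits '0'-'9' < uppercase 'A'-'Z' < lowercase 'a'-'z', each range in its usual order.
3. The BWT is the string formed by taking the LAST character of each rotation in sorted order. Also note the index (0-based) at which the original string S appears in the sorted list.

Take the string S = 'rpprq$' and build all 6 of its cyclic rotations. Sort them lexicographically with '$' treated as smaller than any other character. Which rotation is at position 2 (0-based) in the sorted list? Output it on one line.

All 6 rotations (rotation i = S[i:]+S[:i]):
  rot[0] = rpprq$
  rot[1] = pprq$r
  rot[2] = prq$rp
  rot[3] = rq$rpp
  rot[4] = q$rppr
  rot[5] = $rpprq
Sorted (with $ < everything):
  sorted[0] = $rpprq
  sorted[1] = pprq$r
  sorted[2] = prq$rp
  sorted[3] = q$rppr
  sorted[4] = rpprq$
  sorted[5] = rq$rpp
sorted[2] = prq$rp

Answer: prq$rp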